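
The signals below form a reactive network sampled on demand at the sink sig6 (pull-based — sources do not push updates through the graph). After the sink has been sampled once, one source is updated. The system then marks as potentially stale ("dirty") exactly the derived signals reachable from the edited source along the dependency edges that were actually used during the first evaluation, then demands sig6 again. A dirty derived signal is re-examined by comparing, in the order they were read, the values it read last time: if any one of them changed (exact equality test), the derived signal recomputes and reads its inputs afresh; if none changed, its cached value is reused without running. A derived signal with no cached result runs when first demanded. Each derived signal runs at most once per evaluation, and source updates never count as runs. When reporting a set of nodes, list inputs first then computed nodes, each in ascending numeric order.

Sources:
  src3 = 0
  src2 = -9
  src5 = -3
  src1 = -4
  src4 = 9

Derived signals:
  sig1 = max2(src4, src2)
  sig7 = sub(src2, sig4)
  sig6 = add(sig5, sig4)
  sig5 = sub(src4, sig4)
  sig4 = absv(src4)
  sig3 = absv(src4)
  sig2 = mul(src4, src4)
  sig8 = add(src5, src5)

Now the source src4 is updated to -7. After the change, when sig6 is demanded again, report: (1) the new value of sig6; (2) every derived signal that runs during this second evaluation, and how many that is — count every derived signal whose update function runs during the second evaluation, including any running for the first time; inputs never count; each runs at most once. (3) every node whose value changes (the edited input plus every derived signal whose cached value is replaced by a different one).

sig6 now evaluates to -7.
Run set: sig4, sig5, sig6 (3 run).
Changed values: src4, sig4, sig5, sig6.

Initial pass — values computed on the first demand:
  sig4 = absv(9) = 9
  sig5 = sub(9, 9) = 0
  sig6 = add(0, 9) = 9

Second demand — change propagation:
  sig4: re-runs because src4 9->-7; new result 7.
  sig5: re-runs because src4 9->-7; sig4 9->7; new result -14.
  sig6: re-runs because sig5 0->-14; sig4 9->7; new result -7.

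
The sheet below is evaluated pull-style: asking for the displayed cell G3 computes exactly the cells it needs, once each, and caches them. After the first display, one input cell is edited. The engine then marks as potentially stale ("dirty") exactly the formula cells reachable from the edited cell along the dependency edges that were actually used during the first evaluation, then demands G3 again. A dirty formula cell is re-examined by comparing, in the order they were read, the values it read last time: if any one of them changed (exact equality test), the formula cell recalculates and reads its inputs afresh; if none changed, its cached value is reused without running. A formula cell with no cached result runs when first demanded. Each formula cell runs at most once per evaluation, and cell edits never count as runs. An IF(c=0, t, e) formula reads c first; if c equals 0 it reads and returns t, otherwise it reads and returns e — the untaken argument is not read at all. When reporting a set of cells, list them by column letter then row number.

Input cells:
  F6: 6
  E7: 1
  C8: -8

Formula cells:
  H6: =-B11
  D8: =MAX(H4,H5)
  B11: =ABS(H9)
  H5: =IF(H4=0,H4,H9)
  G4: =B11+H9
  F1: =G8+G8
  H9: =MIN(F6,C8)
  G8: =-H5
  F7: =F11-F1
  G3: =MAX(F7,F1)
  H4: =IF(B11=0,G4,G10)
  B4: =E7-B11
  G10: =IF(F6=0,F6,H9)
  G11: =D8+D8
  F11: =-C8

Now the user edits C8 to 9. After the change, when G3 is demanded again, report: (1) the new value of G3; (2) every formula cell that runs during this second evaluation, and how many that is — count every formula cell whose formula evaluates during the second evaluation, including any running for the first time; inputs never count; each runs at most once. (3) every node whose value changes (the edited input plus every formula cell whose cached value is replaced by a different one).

Demanding G3 again yields 3.
10 formula cells run: B11, F1, F7, F11, G3, G8, G10, H4, H5, H9.
The nodes whose values change: B11, C8, F1, F7, F11, G3, G8, G10, H4, H5, H9.

First demand of the output computes:
  F11 = -(-8) = 8
  H9 = MIN(6, -8) = -8
  B11 = ABS(-8) = 8
  G10 = IF(F6=0: F6=6 -> else branch H9) = -8
  H4 = IF(B11=0: B11=8 -> else branch G10) = -8
  H5 = IF(H4=0: H4=-8 -> else branch H9) = -8
  G8 = -(-8) = 8
  F1 = 8 + 8 = 16
  F7 = 8 - 16 = -8
  G3 = MAX(-8, 16) = 16

After the edit, cleaning proceeds:
  F11: a read changed (C8 -8->9) — executes, giving -9.
  H9: a read changed (C8 -8->9) — executes, giving 6.
  B11: a read changed (H9 -8->6) — executes, giving 6.
  G10: a read changed (H9 -8->6) — executes, giving 6.
  H4: a read changed (B11 8->6; G10 -8->6) — executes, giving 6.
  H5: a read changed (H4 -8->6; H9 -8->6) — executes, giving 6.
  G8: a read changed (H5 -8->6) — executes, giving -6.
  F1: a read changed (G8 8->-6; G8 8->-6) — executes, giving -12.
  F7: a read changed (F11 8->-9; F1 16->-12) — executes, giving 3.
  G3: a read changed (F7 -8->3; F1 16->-12) — executes, giving 3.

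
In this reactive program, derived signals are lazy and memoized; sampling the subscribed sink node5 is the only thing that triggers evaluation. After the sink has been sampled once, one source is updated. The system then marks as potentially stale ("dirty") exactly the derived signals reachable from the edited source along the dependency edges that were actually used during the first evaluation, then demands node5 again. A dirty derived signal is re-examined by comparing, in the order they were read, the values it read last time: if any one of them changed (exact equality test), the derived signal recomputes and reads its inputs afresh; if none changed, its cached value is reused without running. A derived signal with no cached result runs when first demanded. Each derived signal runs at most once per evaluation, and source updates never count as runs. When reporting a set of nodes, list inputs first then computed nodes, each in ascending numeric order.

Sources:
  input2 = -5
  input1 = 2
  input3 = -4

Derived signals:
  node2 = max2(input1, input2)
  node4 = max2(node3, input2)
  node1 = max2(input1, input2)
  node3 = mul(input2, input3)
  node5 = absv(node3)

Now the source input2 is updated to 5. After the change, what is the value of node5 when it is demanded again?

Demanding node5 again yields 20.

First demand of the output computes:
  node3 = mul(-5, -4) = 20
  node5 = absv(20) = 20

After the edit, cleaning proceeds:
  node3: a read changed (input2 -5->5) — executes, giving -20.
  node5: a read changed (node3 20->-20) — executes, giving 20 — identical to its old value.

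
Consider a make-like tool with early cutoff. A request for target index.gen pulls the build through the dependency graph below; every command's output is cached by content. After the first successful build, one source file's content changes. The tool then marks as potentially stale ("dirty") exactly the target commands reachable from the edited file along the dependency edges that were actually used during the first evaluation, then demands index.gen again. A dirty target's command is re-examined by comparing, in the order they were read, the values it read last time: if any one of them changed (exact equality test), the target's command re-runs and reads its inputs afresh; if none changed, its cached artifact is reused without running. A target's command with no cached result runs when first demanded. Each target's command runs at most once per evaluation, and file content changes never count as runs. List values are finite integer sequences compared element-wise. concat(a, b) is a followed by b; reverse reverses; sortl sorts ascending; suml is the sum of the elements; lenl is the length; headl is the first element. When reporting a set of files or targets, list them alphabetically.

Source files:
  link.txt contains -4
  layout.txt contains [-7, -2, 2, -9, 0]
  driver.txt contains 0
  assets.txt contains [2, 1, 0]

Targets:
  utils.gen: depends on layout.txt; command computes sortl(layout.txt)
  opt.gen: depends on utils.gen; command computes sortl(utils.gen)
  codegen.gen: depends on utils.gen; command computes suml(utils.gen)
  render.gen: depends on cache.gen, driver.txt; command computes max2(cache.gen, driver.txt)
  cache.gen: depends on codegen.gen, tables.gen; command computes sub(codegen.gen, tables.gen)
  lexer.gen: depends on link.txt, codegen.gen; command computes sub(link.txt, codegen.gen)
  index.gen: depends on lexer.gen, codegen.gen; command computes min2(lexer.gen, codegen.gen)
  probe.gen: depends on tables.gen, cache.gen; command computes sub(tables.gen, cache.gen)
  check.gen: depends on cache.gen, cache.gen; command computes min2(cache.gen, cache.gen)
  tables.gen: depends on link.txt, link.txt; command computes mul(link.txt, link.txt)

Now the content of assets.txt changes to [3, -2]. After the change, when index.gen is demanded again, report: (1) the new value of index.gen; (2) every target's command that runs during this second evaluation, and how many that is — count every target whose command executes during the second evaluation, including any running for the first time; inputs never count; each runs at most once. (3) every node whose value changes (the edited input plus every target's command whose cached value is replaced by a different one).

Demanding index.gen again yields -16.
0 target commands run: none.
The nodes whose values change: assets.txt.
Note the shortcut — nothing in the graph depends on assets.txt at all, so no recomputation happens.

First demand of the output computes:
  utils.gen = sortl([-7, -2, 2, -9, 0]) = [-9, -7, -2, 0, 2]
  codegen.gen = suml([-9, -7, -2, 0, 2]) = -16
  lexer.gen = sub(-4, -16) = 12
  index.gen = min2(12, -16) = -16

After the edit, cleaning proceeds:
  no node depends on assets.txt at all; the second demand re-runs nothing.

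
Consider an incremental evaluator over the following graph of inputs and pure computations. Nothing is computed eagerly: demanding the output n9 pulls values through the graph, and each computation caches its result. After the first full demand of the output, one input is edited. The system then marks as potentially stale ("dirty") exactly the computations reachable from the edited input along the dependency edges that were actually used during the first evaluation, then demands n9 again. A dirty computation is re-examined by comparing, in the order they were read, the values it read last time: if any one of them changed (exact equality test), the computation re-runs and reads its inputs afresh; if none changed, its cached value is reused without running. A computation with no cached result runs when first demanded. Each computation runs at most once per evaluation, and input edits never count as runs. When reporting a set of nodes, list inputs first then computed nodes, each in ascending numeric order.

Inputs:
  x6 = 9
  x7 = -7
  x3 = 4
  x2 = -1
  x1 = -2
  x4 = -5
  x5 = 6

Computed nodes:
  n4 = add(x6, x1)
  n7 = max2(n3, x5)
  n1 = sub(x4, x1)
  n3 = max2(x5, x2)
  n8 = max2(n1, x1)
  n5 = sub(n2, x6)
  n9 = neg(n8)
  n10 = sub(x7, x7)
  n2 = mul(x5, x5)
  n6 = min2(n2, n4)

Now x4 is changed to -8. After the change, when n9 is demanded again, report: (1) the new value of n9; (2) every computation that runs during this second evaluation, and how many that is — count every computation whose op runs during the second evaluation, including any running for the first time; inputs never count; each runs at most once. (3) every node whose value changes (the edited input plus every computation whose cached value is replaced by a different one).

n9 now evaluates to 2.
Run set: n1, n8 (2 run).
Changed values: x4, n1.
The important point: n8 recomputes to an identical value, and the output ends up unchanged.

Initial pass — values computed on the first demand:
  n1 = sub(-5, -2) = -3
  n8 = max2(-3, -2) = -2
  n9 = neg(-2) = 2

Second demand — change propagation:
  n1: re-runs because x4 -5->-8; new result -6.
  n8: re-runs because n1 -3->-6; new result -2 (unchanged).
  n9: re-examined; everything it read last time is the same (n8 unchanged) — cache 2 kept, no run.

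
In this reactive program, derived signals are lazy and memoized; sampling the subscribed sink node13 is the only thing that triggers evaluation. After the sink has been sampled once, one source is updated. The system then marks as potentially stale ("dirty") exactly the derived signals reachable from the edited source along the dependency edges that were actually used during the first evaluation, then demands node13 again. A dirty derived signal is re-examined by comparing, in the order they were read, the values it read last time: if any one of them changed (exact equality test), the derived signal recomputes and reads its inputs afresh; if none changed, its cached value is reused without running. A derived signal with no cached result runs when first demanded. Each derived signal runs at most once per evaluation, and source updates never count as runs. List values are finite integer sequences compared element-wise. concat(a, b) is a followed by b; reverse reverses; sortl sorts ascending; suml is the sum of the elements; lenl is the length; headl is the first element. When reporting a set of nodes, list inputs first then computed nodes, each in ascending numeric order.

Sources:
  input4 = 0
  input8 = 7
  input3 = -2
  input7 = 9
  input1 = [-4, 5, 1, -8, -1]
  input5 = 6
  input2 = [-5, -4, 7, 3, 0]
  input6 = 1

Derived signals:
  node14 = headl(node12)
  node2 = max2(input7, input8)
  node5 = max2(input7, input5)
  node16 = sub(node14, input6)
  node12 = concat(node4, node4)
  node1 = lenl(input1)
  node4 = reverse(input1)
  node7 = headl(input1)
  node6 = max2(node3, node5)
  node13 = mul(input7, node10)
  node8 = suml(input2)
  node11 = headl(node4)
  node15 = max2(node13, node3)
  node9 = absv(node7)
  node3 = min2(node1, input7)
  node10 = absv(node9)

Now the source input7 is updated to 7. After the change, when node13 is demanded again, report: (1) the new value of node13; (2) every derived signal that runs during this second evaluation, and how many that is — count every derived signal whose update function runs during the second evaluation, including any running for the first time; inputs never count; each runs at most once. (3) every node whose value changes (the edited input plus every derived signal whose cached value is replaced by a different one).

Demanding node13 again yields 28.
1 derived signals run: node13.
The nodes whose values change: input7, node13.

First demand of the output computes:
  node7 = headl([-4, 5, 1, -8, -1]) = -4
  node9 = absv(-4) = 4
  node10 = absv(4) = 4
  node13 = mul(9, 4) = 36

After the edit, cleaning proceeds:
  node13: a read changed (input7 9->7) — executes, giving 28.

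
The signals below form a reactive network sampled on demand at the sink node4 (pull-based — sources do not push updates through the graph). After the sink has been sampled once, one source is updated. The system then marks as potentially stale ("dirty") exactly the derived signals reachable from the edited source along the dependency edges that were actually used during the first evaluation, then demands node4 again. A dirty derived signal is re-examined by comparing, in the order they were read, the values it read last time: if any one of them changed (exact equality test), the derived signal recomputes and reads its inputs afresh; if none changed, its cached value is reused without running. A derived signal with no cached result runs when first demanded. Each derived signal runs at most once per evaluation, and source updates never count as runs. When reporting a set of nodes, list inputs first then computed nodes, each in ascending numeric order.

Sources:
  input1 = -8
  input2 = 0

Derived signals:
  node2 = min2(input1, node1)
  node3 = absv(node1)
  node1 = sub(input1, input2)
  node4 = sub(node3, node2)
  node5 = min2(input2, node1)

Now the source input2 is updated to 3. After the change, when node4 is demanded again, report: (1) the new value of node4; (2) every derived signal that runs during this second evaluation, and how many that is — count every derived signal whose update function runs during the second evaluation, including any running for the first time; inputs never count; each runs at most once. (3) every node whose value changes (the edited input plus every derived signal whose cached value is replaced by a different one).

node4 now evaluates to 22.
Run set: node1, node2, node3, node4 (4 run).
Changed values: input2, node1, node2, node3, node4.

Initial pass — values computed on the first demand:
  node1 = sub(-8, 0) = -8
  node2 = min2(-8, -8) = -8
  node3 = absv(-8) = 8
  node4 = sub(8, -8) = 16

Second demand — change propagation:
  node1: re-runs because input2 0->3; new result -11.
  node2: re-runs because node1 -8->-11; new result -11.
  node3: re-runs because node1 -8->-11; new result 11.
  node4: re-runs because node3 8->11; node2 -8->-11; new result 22.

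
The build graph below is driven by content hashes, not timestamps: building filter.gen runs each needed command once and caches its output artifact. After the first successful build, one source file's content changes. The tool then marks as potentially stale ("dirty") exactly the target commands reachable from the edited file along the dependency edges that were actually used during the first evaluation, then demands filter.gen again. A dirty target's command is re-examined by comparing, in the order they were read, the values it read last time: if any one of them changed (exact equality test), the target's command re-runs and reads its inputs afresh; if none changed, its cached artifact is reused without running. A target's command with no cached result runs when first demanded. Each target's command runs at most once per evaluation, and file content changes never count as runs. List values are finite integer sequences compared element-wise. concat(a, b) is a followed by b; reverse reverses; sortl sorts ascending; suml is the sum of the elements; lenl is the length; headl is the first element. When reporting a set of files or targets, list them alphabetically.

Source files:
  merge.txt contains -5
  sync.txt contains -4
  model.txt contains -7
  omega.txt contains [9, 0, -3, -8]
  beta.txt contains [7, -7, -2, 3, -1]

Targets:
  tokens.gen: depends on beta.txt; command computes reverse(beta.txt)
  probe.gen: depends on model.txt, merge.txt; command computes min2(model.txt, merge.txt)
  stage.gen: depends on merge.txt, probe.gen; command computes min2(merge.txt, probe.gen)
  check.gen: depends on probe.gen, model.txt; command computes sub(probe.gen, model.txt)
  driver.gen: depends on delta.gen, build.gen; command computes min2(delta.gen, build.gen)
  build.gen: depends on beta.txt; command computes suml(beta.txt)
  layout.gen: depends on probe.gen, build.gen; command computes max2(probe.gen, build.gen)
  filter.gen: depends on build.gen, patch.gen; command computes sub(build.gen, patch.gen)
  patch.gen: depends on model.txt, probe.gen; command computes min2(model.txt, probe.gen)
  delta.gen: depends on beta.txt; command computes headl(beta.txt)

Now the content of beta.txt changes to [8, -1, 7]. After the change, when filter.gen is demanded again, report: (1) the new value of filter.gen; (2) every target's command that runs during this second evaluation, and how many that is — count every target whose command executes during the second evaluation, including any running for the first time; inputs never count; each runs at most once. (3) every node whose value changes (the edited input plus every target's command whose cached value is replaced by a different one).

filter.gen now evaluates to 21.
Run set: build.gen, filter.gen (2 run).
Changed values: beta.txt, build.gen, filter.gen.

Initial pass — values computed on the first demand:
  build.gen = suml([7, -7, -2, 3, -1]) = 0
  probe.gen = min2(-7, -5) = -7
  patch.gen = min2(-7, -7) = -7
  filter.gen = sub(0, -7) = 7

Second demand — change propagation:
  build.gen: re-runs because beta.txt [7, -7, -2, 3, -1]->[8, -1, 7]; new result 14.
  filter.gen: re-runs because build.gen 0->14; new result 21.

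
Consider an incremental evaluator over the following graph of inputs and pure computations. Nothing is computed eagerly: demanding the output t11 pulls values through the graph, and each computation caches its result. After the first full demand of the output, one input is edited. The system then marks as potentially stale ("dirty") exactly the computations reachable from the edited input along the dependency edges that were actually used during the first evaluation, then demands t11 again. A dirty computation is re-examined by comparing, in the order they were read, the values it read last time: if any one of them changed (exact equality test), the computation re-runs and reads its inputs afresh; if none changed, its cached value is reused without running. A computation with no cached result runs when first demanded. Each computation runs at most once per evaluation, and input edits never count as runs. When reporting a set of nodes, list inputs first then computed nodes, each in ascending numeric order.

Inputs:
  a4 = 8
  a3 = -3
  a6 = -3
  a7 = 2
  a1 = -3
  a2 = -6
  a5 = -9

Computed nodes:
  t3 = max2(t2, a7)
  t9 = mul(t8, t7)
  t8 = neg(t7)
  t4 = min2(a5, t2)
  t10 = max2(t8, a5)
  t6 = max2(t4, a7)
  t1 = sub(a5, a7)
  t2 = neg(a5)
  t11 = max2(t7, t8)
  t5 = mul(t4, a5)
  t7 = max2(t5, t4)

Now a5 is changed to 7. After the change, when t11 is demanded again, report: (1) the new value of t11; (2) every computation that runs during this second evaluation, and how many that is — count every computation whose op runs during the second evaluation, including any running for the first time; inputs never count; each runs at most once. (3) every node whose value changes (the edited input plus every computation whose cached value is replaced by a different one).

Initial pass — values computed on the first demand:
  t2 = neg(-9) = 9
  t4 = min2(-9, 9) = -9
  t5 = mul(-9, -9) = 81
  t7 = max2(81, -9) = 81
  t8 = neg(81) = -81
  t11 = max2(81, -81) = 81

Second demand — change propagation:
  t2: re-runs because a5 -9->7; new result -7.
  t4: re-runs because a5 -9->7; t2 9->-7; new result -7.
  t5: re-runs because t4 -9->-7; a5 -9->7; new result -49.
  t7: re-runs because t5 81->-49; t4 -9->-7; new result -7.
  t8: re-runs because t7 81->-7; new result 7.
  t11: re-runs because t7 81->-7; t8 -81->7; new result 7.

t11 now evaluates to 7.
Run set: t2, t4, t5, t7, t8, t11 (6 run).
Changed values: a5, t2, t4, t5, t7, t8, t11.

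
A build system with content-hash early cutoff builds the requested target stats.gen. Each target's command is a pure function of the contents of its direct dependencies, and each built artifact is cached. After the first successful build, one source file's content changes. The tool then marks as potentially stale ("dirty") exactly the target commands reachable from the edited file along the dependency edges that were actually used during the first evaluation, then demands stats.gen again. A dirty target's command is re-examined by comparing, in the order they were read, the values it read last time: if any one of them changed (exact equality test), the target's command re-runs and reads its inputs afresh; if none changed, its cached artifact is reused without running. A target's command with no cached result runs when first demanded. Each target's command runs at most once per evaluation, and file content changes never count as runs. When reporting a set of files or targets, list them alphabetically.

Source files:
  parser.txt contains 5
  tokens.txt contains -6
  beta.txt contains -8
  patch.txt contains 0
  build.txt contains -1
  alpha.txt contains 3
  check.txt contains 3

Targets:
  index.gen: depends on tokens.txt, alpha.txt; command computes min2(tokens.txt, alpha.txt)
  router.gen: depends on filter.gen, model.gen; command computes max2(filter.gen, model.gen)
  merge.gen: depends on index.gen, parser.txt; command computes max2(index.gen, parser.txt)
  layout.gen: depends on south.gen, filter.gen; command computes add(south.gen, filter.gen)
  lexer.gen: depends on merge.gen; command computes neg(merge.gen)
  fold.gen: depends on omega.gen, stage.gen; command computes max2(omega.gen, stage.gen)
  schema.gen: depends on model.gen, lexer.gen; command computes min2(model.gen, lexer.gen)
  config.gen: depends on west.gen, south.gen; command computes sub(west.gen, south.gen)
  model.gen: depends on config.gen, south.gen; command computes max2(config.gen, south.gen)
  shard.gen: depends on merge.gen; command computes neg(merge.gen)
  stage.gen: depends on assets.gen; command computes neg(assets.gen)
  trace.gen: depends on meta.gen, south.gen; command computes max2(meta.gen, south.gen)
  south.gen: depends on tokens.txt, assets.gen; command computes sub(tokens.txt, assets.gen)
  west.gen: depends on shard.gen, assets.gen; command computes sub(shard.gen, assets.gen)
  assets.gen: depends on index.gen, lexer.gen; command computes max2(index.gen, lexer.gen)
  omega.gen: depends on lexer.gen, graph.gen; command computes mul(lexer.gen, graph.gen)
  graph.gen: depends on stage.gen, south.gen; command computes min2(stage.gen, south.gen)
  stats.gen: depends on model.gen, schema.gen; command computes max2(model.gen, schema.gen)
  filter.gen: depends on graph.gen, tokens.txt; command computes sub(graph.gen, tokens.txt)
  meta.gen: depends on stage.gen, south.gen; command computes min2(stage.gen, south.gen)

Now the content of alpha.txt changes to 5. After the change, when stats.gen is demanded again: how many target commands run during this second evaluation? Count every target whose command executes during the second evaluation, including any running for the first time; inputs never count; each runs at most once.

Target commands that run: index.gen — 1 in total.
Key observation: the change is absorbed at index.gen — it re-runs but produces the same value, and the output's value is unchanged.

First evaluation (everything demanded from the output):
  index.gen = min2(-6, 3) = -6
  merge.gen = max2(-6, 5) = 5
  lexer.gen = neg(5) = -5
  assets.gen = max2(-6, -5) = -5
  shard.gen = neg(5) = -5
  south.gen = sub(-6, -5) = -1
  west.gen = sub(-5, -5) = 0
  config.gen = sub(0, -1) = 1
  model.gen = max2(1, -1) = 1
  schema.gen = min2(1, -5) = -5
  stats.gen = max2(1, -5) = 1

Propagation after the edit:
  index.gen: runs — alpha.txt 3->5; result -6 (same value as before).
  merge.gen: checked — values it read are unchanged (index.gen unchanged, parser.txt unchanged); reused cached 5 without running.
  lexer.gen: checked — values it read are unchanged (merge.gen unchanged); reused cached -5 without running.
  assets.gen: checked — values it read are unchanged (index.gen unchanged, lexer.gen unchanged); reused cached -5 without running.
  shard.gen: checked — values it read are unchanged (merge.gen unchanged); reused cached -5 without running.
  south.gen: checked — values it read are unchanged (tokens.txt unchanged, assets.gen unchanged); reused cached -1 without running.
  west.gen: checked — values it read are unchanged (shard.gen unchanged, assets.gen unchanged); reused cached 0 without running.
  config.gen: checked — values it read are unchanged (west.gen unchanged, south.gen unchanged); reused cached 1 without running.
  model.gen: checked — values it read are unchanged (config.gen unchanged, south.gen unchanged); reused cached 1 without running.
  schema.gen: checked — values it read are unchanged (model.gen unchanged, lexer.gen unchanged); reused cached -5 without running.
  stats.gen: checked — values it read are unchanged (model.gen unchanged, schema.gen unchanged); reused cached 1 without running.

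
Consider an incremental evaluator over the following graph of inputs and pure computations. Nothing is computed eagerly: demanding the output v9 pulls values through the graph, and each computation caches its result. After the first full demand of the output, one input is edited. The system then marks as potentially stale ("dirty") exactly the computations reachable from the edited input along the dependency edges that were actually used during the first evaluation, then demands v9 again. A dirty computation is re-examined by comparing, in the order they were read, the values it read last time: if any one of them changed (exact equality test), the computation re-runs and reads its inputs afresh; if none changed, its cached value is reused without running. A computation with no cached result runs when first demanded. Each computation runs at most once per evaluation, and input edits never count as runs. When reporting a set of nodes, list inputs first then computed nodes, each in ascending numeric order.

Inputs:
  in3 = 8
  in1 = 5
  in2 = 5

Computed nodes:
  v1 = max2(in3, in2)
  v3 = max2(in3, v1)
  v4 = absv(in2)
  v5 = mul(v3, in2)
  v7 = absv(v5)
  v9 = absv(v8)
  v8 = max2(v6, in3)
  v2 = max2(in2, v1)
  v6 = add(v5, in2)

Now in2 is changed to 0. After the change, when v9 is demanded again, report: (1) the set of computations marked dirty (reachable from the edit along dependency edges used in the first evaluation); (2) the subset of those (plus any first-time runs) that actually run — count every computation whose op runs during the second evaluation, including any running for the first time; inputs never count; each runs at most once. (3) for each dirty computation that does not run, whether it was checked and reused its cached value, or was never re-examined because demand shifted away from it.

Dirty set: v1, v3, v5, v6, v8, v9.
Run set: v1, v5, v6, v8, v9 (5 run).
Re-examined without running (cache reused): v3.
The important point: at v3 every value read last time is unchanged, so the dirty flag clears without a run.

Initial pass — values computed on the first demand:
  v1 = max2(8, 5) = 8
  v3 = max2(8, 8) = 8
  v5 = mul(8, 5) = 40
  v6 = add(40, 5) = 45
  v8 = max2(45, 8) = 45
  v9 = absv(45) = 45

Second demand — change propagation:
  v1: re-runs because in2 5->0; new result 8 (unchanged).
  v3: re-examined; everything it read last time is the same (in3 unchanged, v1 unchanged) — cache 8 kept, no run.
  v5: re-runs because in2 5->0; new result 0.
  v6: re-runs because v5 40->0; in2 5->0; new result 0.
  v8: re-runs because v6 45->0; new result 8.
  v9: re-runs because v8 45->8; new result 8.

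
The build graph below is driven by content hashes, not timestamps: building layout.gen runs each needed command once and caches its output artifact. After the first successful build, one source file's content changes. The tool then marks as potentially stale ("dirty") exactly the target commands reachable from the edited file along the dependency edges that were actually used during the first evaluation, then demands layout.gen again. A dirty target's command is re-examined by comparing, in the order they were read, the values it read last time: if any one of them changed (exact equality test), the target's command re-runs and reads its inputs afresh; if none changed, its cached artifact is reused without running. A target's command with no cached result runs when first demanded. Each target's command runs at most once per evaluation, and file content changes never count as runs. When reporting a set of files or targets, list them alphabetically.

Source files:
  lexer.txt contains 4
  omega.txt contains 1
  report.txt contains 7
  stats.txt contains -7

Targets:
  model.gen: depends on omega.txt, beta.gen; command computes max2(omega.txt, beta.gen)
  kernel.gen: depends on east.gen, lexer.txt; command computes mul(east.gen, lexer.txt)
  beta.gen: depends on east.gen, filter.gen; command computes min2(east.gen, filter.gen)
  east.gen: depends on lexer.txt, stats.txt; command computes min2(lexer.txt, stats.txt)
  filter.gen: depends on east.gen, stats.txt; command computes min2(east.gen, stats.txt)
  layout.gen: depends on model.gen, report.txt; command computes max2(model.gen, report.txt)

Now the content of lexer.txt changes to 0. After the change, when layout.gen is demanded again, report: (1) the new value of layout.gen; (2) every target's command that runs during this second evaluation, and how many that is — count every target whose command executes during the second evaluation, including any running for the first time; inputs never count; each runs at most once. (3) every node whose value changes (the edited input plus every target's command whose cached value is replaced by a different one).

Initial pass — values computed on the first demand:
  east.gen = min2(4, -7) = -7
  filter.gen = min2(-7, -7) = -7
  beta.gen = min2(-7, -7) = -7
  model.gen = max2(1, -7) = 1
  layout.gen = max2(1, 7) = 7

Second demand — change propagation:
  east.gen: re-runs because lexer.txt 4->0; new result -7 (unchanged).
  filter.gen: re-examined; everything it read last time is the same (east.gen unchanged, stats.txt unchanged) — cache -7 kept, no run.
  beta.gen: re-examined; everything it read last time is the same (east.gen unchanged, filter.gen unchanged) — cache -7 kept, no run.
  model.gen: re-examined; everything it read last time is the same (omega.txt unchanged, beta.gen unchanged) — cache 1 kept, no run.
  layout.gen: re-examined; everything it read last time is the same (model.gen unchanged, report.txt unchanged) — cache 7 kept, no run.

The important point: east.gen recomputes to an identical value, and the output ends up unchanged.

layout.gen now evaluates to 7.
Run set: east.gen (1 run).
Changed values: lexer.txt.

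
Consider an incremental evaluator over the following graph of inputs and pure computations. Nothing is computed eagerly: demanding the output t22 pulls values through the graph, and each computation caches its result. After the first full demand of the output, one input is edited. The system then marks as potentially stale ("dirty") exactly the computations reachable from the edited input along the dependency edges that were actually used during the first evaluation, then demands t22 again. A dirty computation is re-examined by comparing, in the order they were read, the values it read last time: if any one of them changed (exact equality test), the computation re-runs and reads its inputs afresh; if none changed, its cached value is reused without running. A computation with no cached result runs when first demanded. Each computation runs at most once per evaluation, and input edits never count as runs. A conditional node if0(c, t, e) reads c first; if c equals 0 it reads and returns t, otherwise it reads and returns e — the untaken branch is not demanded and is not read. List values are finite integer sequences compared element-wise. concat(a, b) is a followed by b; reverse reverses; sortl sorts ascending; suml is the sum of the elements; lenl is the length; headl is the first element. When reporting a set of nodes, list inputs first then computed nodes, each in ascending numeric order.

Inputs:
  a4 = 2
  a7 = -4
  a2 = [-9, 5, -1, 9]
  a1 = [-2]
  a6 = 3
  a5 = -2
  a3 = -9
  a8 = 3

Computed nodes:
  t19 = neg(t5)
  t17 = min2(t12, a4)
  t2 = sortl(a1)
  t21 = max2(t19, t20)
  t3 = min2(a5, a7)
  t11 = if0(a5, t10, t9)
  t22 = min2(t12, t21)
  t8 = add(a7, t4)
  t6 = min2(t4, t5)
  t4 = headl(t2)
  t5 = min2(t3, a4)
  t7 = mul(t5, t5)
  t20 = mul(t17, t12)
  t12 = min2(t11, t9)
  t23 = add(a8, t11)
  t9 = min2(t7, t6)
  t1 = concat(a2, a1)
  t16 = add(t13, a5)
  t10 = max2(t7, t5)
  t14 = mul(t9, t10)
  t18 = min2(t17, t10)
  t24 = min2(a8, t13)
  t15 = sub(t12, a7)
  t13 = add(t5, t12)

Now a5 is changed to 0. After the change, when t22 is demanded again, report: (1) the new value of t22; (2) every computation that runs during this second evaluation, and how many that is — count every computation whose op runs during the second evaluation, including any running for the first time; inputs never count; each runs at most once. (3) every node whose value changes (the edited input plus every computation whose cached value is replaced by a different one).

t22 now evaluates to -4.
Run set: t3, t10, t11, t12 (4 run).
Changed values: a5, t11.
The important point: the flipped condition pulls in fresh nodes; t10 runs for the first time.

Initial pass — values computed on the first demand:
  t2 = sortl([-2]) = [-2]
  t3 = min2(-2, -4) = -4
  t4 = headl([-2]) = -2
  t5 = min2(-4, 2) = -4
  t6 = min2(-2, -4) = -4
  t7 = mul(-4, -4) = 16
  t9 = min2(16, -4) = -4
  t11 = if0(a5=-2 -> else branch t9) = -4
  t12 = min2(-4, -4) = -4
  t17 = min2(-4, 2) = -4
  t19 = neg(-4) = 4
  t20 = mul(-4, -4) = 16
  t21 = max2(4, 16) = 16
  t22 = min2(-4, 16) = -4

Second demand — change propagation:
  t3: re-runs because a5 -2->0; new result -4 (unchanged).
  t5: re-examined; everything it read last time is the same (t3 unchanged, a4 unchanged) — cache -4 kept, no run.
  t6: re-examined; everything it read last time is the same (t4 unchanged, t5 unchanged) — cache -4 kept, no run.
  t7: re-examined; everything it read last time is the same (t5 unchanged, t5 unchanged) — cache 16 kept, no run.
  t9: re-examined; everything it read last time is the same (t7 unchanged, t6 unchanged) — cache -4 kept, no run.
  t10: newly demanded (no cache) — executes and yields 16.
  t11: re-runs because a5 -2->0; new result 16.
  t12: re-runs because t11 -4->16; new result -4 (unchanged).
  t17: re-examined; everything it read last time is the same (t12 unchanged, a4 unchanged) — cache -4 kept, no run.
  t19: re-examined; everything it read last time is the same (t5 unchanged) — cache 4 kept, no run.
  t20: re-examined; everything it read last time is the same (t17 unchanged, t12 unchanged) — cache 16 kept, no run.
  t21: re-examined; everything it read last time is the same (t19 unchanged, t20 unchanged) — cache 16 kept, no run.
  t22: re-examined; everything it read last time is the same (t12 unchanged, t21 unchanged) — cache -4 kept, no run.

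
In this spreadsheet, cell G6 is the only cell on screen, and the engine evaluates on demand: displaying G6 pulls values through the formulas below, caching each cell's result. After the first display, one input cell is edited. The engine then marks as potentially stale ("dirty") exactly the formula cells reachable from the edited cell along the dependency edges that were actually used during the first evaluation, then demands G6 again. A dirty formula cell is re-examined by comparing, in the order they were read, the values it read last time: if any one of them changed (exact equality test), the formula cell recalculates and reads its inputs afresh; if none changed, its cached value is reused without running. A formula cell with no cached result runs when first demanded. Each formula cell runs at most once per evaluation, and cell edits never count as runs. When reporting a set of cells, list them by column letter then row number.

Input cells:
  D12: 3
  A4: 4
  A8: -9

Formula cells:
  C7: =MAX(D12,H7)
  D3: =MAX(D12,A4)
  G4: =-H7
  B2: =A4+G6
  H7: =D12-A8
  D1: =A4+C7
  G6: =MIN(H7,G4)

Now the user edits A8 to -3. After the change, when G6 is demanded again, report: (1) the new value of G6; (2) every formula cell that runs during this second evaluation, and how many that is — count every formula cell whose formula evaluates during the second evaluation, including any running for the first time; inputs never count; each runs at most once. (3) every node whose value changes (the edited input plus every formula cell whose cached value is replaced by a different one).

Initial pass — values computed on the first demand:
  H7 = 3 - -9 = 12
  G4 = -(12) = -12
  G6 = MIN(12, -12) = -12

Second demand — change propagation:
  H7: re-runs because A8 -9->-3; new result 6.
  G4: re-runs because H7 12->6; new result -6.
  G6: re-runs because H7 12->6; G4 -12->-6; new result -6.

G6 now evaluates to -6.
Run set: G4, G6, H7 (3 run).
Changed values: A8, G4, G6, H7.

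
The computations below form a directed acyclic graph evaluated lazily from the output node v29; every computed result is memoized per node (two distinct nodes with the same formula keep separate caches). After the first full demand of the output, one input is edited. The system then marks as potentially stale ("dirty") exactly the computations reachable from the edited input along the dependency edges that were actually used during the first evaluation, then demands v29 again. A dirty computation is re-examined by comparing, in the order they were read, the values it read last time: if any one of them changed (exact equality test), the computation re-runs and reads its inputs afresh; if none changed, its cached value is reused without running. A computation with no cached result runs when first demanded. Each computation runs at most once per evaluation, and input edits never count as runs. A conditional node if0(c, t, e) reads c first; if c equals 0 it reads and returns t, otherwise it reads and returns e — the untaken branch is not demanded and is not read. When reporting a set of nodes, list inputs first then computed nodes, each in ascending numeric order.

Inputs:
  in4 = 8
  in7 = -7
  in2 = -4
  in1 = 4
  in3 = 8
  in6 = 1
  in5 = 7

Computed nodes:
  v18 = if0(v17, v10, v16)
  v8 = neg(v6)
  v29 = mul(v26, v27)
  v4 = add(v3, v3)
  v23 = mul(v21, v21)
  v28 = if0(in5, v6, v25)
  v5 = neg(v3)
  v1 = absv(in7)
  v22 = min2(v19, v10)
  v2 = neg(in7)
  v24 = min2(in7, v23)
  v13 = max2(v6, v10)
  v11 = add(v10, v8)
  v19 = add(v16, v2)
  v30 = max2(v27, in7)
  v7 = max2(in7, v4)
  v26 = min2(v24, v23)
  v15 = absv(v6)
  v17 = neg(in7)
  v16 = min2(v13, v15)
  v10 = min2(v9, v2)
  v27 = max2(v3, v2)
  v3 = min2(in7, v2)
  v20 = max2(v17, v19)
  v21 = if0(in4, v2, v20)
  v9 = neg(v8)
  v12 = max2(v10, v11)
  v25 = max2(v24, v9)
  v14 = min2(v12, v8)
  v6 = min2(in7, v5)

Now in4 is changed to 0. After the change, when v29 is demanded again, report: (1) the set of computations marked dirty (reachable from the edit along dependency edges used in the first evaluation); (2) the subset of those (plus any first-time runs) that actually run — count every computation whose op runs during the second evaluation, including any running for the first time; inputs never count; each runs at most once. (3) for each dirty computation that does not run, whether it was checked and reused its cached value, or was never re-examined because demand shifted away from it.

First demand of the output computes:
  v2 = neg(-7) = 7
  v3 = min2(-7, 7) = -7
  v5 = neg(-7) = 7
  v6 = min2(-7, 7) = -7
  v8 = neg(-7) = 7
  v9 = neg(7) = -7
  v10 = min2(-7, 7) = -7
  v13 = max2(-7, -7) = -7
  v15 = absv(-7) = 7
  v16 = min2(-7, 7) = -7
  v17 = neg(-7) = 7
  v19 = add(-7, 7) = 0
  v20 = max2(7, 0) = 7
  v21 = if0(in4=8 -> else branch v20) = 7
  v23 = mul(7, 7) = 49
  v24 = min2(-7, 49) = -7
  v26 = min2(-7, 49) = -7
  v27 = max2(-7, 7) = 7
  v29 = mul(-7, 7) = -49

After the edit, cleaning proceeds:
  v21: a read changed (in4 8->0) — executes, giving 7 — identical to its old value.
  v23: dirty, but its reads are unchanged (v21 unchanged, v21 unchanged); cached 49 stands.
  v24: dirty, but its reads are unchanged (in7 unchanged, v23 unchanged); cached -7 stands.
  v26: dirty, but its reads are unchanged (v24 unchanged, v23 unchanged); cached -7 stands.
  v29: dirty, but its reads are unchanged (v26 unchanged, v27 unchanged); cached -49 stands.

Note the absorption at v21: it re-runs yet its value is the same, leaving the output's value untouched.

The edit dirties: v21, v23, v24, v26, v29.
1 computations run: v21.
Cache hits after checking: v23, v24, v26, v29.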